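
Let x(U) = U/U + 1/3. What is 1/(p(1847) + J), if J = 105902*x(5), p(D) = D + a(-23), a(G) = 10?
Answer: 3/429179 ≈ 6.9901e-6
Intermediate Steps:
x(U) = 4/3 (x(U) = 1 + 1*(⅓) = 1 + ⅓ = 4/3)
p(D) = 10 + D (p(D) = D + 10 = 10 + D)
J = 423608/3 (J = 105902*(4/3) = 423608/3 ≈ 1.4120e+5)
1/(p(1847) + J) = 1/((10 + 1847) + 423608/3) = 1/(1857 + 423608/3) = 1/(429179/3) = 3/429179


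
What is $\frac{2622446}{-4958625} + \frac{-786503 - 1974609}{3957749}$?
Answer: $- \frac{24070302025054}{19624993135125} \approx -1.2265$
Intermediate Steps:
$\frac{2622446}{-4958625} + \frac{-786503 - 1974609}{3957749} = 2622446 \left(- \frac{1}{4958625}\right) + \left(-786503 - 1974609\right) \frac{1}{3957749} = - \frac{2622446}{4958625} - \frac{2761112}{3957749} = - \frac{24070302025054}{19624993135125}$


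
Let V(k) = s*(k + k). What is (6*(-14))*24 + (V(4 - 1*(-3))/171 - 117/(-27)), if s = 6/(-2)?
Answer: -114679/57 ≈ -2011.9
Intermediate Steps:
s = -3 (s = 6*(-½) = -3)
V(k) = -6*k (V(k) = -3*(k + k) = -6*k)
(6*(-14))*24 + (V(4 - 1*(-3))/171 - 117/(-27)) = (6*(-14))*24 + (-6*(4 - 1*(-3))/171 - 117/(-27)) = -84*24 + (-6*(4 + 3)*(1/171) - 117*(-1/27)) = -2016 + (-6*7*(1/171) + 13/3) = -2016 + (-42*1/171 + 13/3) = -2016 + (-14/57 + 13/3) = -2016 + 233/57 = -114679/57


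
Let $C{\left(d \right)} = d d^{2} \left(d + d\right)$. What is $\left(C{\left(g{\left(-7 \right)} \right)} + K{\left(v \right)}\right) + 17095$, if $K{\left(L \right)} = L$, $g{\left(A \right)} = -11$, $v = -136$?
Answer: $46241$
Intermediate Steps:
$C{\left(d \right)} = 2 d^{4}$ ($C{\left(d \right)} = d^{3} \cdot 2 d = 2 d^{4}$)
$\left(C{\left(g{\left(-7 \right)} \right)} + K{\left(v \right)}\right) + 17095 = \left(2 \left(-11\right)^{4} - 136\right) + 17095 = \left(2 \cdot 14641 - 136\right) + 17095 = \left(29282 - 136\right) + 17095 = 29146 + 17095 = 46241$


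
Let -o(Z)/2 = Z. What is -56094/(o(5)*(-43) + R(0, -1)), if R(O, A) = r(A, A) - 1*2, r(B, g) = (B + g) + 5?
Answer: -56094/431 ≈ -130.15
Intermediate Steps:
o(Z) = -2*Z
r(B, g) = 5 + B + g
R(O, A) = 3 + 2*A (R(O, A) = (5 + A + A) - 1*2 = (5 + 2*A) - 2 = 3 + 2*A)
-56094/(o(5)*(-43) + R(0, -1)) = -56094/(-2*5*(-43) + (3 + 2*(-1))) = -56094/(-10*(-43) + (3 - 2)) = -56094/(430 + 1) = -56094/431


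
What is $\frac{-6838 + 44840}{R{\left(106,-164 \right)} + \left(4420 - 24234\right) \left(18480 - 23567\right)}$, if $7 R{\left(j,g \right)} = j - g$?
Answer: $\frac{133007}{352778498} \approx 0.00037703$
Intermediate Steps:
$R{\left(j,g \right)} = - \frac{g}{7} + \frac{j}{7}$ ($R{\left(j,g \right)} = \frac{j - g}{7} = - \frac{g}{7} + \frac{j}{7}$)
$\frac{-6838 + 44840}{R{\left(106,-164 \right)} + \left(4420 - 24234\right) \left(18480 - 23567\right)} = \frac{-6838 + 44840}{\left(\left(- \frac{1}{7}\right) \left(-164\right) + \frac{1}{7} \cdot 106\right) + \left(4420 - 24234\right) \left(18480 - 23567\right)} = \frac{38002}{\left(\frac{164}{7} + \frac{106}{7}\right) - -100793818} = \frac{38002}{\frac{270}{7} + 100793818} = \frac{38002}{\frac{705556996}{7}} = 38002 \cdot \frac{7}{705556996} = \frac{133007}{352778498}$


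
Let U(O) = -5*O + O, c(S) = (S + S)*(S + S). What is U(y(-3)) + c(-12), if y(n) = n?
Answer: 588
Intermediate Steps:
c(S) = 4*S² (c(S) = (2*S)*(2*S) = 4*S²)
U(O) = -4*O
U(y(-3)) + c(-12) = -4*(-3) + 4*(-12)² = 12 + 4*144 = 12 + 576 = 588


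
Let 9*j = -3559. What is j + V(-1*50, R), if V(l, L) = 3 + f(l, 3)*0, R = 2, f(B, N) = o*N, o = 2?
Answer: -3532/9 ≈ -392.44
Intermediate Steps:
f(B, N) = 2*N
j = -3559/9 (j = (1/9)*(-3559) = -3559/9 ≈ -395.44)
V(l, L) = 3 (V(l, L) = 3 + (2*3)*0 = 3 + 6*0 = 3 + 0 = 3)
j + V(-1*50, R) = -3559/9 + 3 = -3532/9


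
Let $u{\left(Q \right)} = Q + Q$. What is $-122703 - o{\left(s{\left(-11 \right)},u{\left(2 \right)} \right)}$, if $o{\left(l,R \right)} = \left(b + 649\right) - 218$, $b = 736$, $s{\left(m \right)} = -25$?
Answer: $-123870$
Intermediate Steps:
$u{\left(Q \right)} = 2 Q$
$o{\left(l,R \right)} = 1167$ ($o{\left(l,R \right)} = \left(736 + 649\right) - 218 = 1385 - 218 = 1167$)
$-122703 - o{\left(s{\left(-11 \right)},u{\left(2 \right)} \right)} = -122703 - 1167 = -123870$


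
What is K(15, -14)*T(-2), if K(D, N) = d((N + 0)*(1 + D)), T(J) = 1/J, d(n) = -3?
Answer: 3/2 ≈ 1.5000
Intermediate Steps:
K(D, N) = -3
K(15, -14)*T(-2) = -3/(-2) = -3*(-1/2) = 3/2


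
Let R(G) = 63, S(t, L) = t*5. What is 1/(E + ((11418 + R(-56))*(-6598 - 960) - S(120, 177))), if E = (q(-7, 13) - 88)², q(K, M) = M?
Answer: -1/86768373 ≈ -1.1525e-8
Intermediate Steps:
S(t, L) = 5*t
E = 5625 (E = (13 - 88)² = (-75)² = 5625)
1/(E + ((11418 + R(-56))*(-6598 - 960) - S(120, 177))) = 1/(5625 + ((11418 + 63)*(-6598 - 960) - 5*120)) = 1/(5625 + (11481*(-7558) - 1*600)) = 1/(5625 + (-86773398 - 600)) = 1/(5625 - 86773998) = 1/(-86768373) = -1/86768373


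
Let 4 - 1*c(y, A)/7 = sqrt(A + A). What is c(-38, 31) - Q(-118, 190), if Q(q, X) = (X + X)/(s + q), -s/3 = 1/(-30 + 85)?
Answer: 202704/6493 - 7*sqrt(62) ≈ -23.899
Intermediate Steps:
c(y, A) = 28 - 7*sqrt(2)*sqrt(A) (c(y, A) = 28 - 7*sqrt(A + A) = 28 - 7*sqrt(2)*sqrt(A))
s = -3/55 (s = -3/(-30 + 85) = -3/55 ≈ -0.054545)
Q(q, X) = 2*X/(-3/55 + q) (Q(q, X) = (X + X)/(-3/55 + q) = (2*X)/(-3/55 + q) = 2*X/(-3/55 + q))
c(-38, 31) - Q(-118, 190) = (28 - 7*sqrt(2)*sqrt(31)) - 110*190/(-3 + 55*(-118)) = (28 - 7*sqrt(62)) - 110*190/(-3 - 6490) = (28 - 7*sqrt(62)) - 110*190/(-6493) = (28 - 7*sqrt(62)) - 110*190*(-1)/6493 = (28 - 7*sqrt(62)) - 1*(-20900/6493) = (28 - 7*sqrt(62)) + 20900/6493 = 202704/6493 - 7*sqrt(62)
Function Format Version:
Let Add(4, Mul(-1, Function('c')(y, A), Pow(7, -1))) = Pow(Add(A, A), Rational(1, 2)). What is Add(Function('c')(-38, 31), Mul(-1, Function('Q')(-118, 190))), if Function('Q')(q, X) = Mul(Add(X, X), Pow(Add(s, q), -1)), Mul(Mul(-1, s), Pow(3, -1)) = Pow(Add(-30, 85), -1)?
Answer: Add(Rational(202704, 6493), Mul(-7, Pow(62, Rational(1, 2)))) ≈ -23.899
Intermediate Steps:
Function('c')(y, A) = Add(28, Mul(-7, Pow(2, Rational(1, 2)), Pow(A, Rational(1, 2)))) (Function('c')(y, A) = Add(28, Mul(-7, Pow(Add(A, A), Rational(1, 2)))) = Add(28, Mul(-7, Pow(Mul(2, A), Rational(1, 2)))) = Add(28, Mul(-7, Mul(Pow(2, Rational(1, 2)), Pow(A, Rational(1, 2))))) = Add(28, Mul(-7, Pow(2, Rational(1, 2)), Pow(A, Rational(1, 2)))))
s = Rational(-3, 55) (s = Mul(-3, Pow(Add(-30, 85), -1)) = Mul(-3, Pow(55, -1)) = Mul(-3, Rational(1, 55)) = Rational(-3, 55) ≈ -0.054545)
Function('Q')(q, X) = Mul(2, X, Pow(Add(Rational(-3, 55), q), -1)) (Function('Q')(q, X) = Mul(Add(X, X), Pow(Add(Rational(-3, 55), q), -1)) = Mul(Mul(2, X), Pow(Add(Rational(-3, 55), q), -1)) = Mul(2, X, Pow(Add(Rational(-3, 55), q), -1)))
Add(Function('c')(-38, 31), Mul(-1, Function('Q')(-118, 190))) = Add(Add(28, Mul(-7, Pow(2, Rational(1, 2)), Pow(31, Rational(1, 2)))), Mul(-1, Mul(110, 190, Pow(Add(-3, Mul(55, -118)), -1)))) = Add(Add(28, Mul(-7, Pow(62, Rational(1, 2)))), Mul(-1, Mul(110, 190, Pow(Add(-3, -6490), -1)))) = Add(Add(28, Mul(-7, Pow(62, Rational(1, 2)))), Mul(-1, Mul(110, 190, Pow(-6493, -1)))) = Add(Add(28, Mul(-7, Pow(62, Rational(1, 2)))), Mul(-1, Mul(110, 190, Rational(-1, 6493)))) = Add(Add(28, Mul(-7, Pow(62, Rational(1, 2)))), Mul(-1, Rational(-20900, 6493))) = Add(Add(28, Mul(-7, Pow(62, Rational(1, 2)))), Rational(20900, 6493)) = Add(Rational(202704, 6493), Mul(-7, Pow(62, Rational(1, 2))))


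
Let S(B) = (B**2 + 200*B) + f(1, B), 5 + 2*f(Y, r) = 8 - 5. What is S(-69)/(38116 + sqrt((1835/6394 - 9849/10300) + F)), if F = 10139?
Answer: -11346335203424000/47840032593461703 + 90400*sqrt(109932518715511027)/47840032593461703 ≈ -0.23655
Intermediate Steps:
f(Y, r) = -1 (f(Y, r) = -5/2 + (8 - 5)/2 = -5/2 + (1/2)*3 = -5/2 + 3/2 = -1)
S(B) = -1 + B**2 + 200*B (S(B) = (B**2 + 200*B) - 1 = -1 + B**2 + 200*B)
S(-69)/(38116 + sqrt((1835/6394 - 9849/10300) + F)) = (-1 + (-69)**2 + 200*(-69))/(38116 + sqrt((1835/6394 - 9849/10300) + 10139)) = (-1 + 4761 - 13800)/(38116 + sqrt((1835*(1/6394) - 9849*1/10300) + 10139)) = -9040/(38116 + sqrt((1835/6394 - 9849/10300) + 10139)) = -9040/(38116 + sqrt(-22037003/32929100 + 10139)) = -9040/(38116 + sqrt(333846107897/32929100)) = -9040/(38116 + sqrt(109932518715511027)/3292910)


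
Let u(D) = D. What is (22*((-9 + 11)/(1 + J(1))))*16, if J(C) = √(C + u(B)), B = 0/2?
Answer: 352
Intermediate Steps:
B = 0 (B = 0*(½) = 0)
J(C) = √C (J(C) = √(C + 0) = √C)
(22*((-9 + 11)/(1 + J(1))))*16 = (22*((-9 + 11)/(1 + √1)))*16 = (22*(2/(1 + 1)))*16 = (22*(2/2))*16 = (22*(2*(½)))*16 = (22*1)*16 = 22*16 = 352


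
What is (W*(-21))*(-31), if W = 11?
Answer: 7161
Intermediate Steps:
(W*(-21))*(-31) = (11*(-21))*(-31) = -231*(-31) = 7161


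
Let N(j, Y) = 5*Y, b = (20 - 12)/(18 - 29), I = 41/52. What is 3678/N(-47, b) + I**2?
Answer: -13666399/13520 ≈ -1010.8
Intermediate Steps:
I = 41/52 (I = 41*(1/52) = 41/52 ≈ 0.78846)
b = -8/11 (b = 8/(-11) = 8*(-1/11) = -8/11 ≈ -0.72727)
3678/N(-47, b) + I**2 = 3678/((5*(-8/11))) + (41/52)**2 = 3678/(-40/11) + 1681/2704 = 3678*(-11/40) + 1681/2704 = -20229/20 + 1681/2704 = -13666399/13520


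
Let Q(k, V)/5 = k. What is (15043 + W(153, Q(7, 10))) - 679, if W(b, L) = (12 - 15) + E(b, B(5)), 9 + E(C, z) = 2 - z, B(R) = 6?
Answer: 14348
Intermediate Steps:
E(C, z) = -7 - z (E(C, z) = -9 + (2 - z) = -7 - z)
Q(k, V) = 5*k
W(b, L) = -16 (W(b, L) = (12 - 15) + (-7 - 1*6) = -3 + (-7 - 6) = -3 - 13 = -16)
(15043 + W(153, Q(7, 10))) - 679 = (15043 - 16) - 679 = 15027 - 679 = 14348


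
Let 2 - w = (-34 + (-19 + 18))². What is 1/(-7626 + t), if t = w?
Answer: -1/8849 ≈ -0.00011301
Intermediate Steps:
w = -1223 (w = 2 - (-34 + (-19 + 18))² = 2 - (-34 - 1)² = 2 - 1*(-35)² = 2 - 1*1225 = 2 - 1225 = -1223)
t = -1223
1/(-7626 + t) = 1/(-7626 - 1223) = 1/(-8849) = -1/8849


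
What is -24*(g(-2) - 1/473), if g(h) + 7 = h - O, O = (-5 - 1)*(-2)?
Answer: 238416/473 ≈ 504.05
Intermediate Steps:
O = 12 (O = -6*(-2) = 12)
g(h) = -19 + h (g(h) = -7 + (h - 1*12) = -7 + (h - 12) = -7 + (-12 + h) = -19 + h)
-24*(g(-2) - 1/473) = -24*((-19 - 2) - 1/473) = -24*(-21 - 1*1/473) = -24*(-21 - 1/473) = -24*(-9934/473) = 238416/473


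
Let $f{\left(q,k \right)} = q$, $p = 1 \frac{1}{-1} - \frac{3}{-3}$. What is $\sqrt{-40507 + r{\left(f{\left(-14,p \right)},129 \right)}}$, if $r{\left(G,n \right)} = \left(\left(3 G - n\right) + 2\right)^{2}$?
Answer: $i \sqrt{11946} \approx 109.3 i$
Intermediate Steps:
$p = 0$ ($p = 1 \left(-1\right) - -1 = -1 + 1 = 0$)
$r{\left(G,n \right)} = \left(2 - n + 3 G\right)^{2}$ ($r{\left(G,n \right)} = \left(\left(- n + 3 G\right) + 2\right)^{2} = \left(2 - n + 3 G\right)^{2}$)
$\sqrt{-40507 + r{\left(f{\left(-14,p \right)},129 \right)}} = \sqrt{-40507 + \left(2 - 129 + 3 \left(-14\right)\right)^{2}} = \sqrt{-40507 + \left(2 - 129 - 42\right)^{2}} = \sqrt{-40507 + \left(-169\right)^{2}} = \sqrt{-40507 + 28561} = \sqrt{-11946} = i \sqrt{11946}$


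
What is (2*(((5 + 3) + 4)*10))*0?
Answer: 0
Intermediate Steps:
(2*(((5 + 3) + 4)*10))*0 = (2*((8 + 4)*10))*0 = (2*(12*10))*0 = (2*120)*0 = 240*0 = 0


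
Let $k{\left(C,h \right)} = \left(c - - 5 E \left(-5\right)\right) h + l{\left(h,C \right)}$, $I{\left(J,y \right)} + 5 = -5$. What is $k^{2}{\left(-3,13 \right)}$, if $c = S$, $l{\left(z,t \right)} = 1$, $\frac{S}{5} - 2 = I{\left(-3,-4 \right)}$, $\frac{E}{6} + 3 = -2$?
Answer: $85211361$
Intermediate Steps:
$E = -30$ ($E = -18 + 6 \left(-2\right) = -18 - 12 = -30$)
$I{\left(J,y \right)} = -10$ ($I{\left(J,y \right)} = -5 - 5 = -10$)
$S = -40$ ($S = 10 + 5 \left(-10\right) = 10 - 50 = -40$)
$c = -40$
$k{\left(C,h \right)} = 1 + 710 h$ ($k{\left(C,h \right)} = \left(-40 - \left(-5\right) \left(-30\right) \left(-5\right)\right) h + 1 = \left(-40 - 150 \left(-5\right)\right) h + 1 = \left(-40 - -750\right) h + 1 = \left(-40 + 750\right) h + 1 = 710 h + 1 = 1 + 710 h$)
$k^{2}{\left(-3,13 \right)} = \left(1 + 710 \cdot 13\right)^{2} = \left(1 + 9230\right)^{2} = 9231^{2} = 85211361$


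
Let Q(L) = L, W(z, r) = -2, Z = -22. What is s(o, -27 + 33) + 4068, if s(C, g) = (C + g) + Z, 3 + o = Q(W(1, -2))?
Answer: 4047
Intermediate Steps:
o = -5 (o = -3 - 2 = -5)
s(C, g) = -22 + C + g (s(C, g) = (C + g) - 22 = -22 + C + g)
s(o, -27 + 33) + 4068 = (-22 - 5 + (-27 + 33)) + 4068 = (-22 - 5 + 6) + 4068 = -21 + 4068 = 4047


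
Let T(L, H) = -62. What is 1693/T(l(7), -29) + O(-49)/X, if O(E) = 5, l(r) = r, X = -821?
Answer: -1390263/50902 ≈ -27.313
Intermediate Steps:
1693/T(l(7), -29) + O(-49)/X = 1693/(-62) + 5/(-821) = 1693*(-1/62) + 5*(-1/821) = -1693/62 - 5/821 = -1390263/50902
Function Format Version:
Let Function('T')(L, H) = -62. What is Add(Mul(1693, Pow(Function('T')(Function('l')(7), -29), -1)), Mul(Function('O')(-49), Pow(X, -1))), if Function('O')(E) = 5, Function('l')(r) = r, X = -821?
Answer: Rational(-1390263, 50902) ≈ -27.313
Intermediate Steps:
Add(Mul(1693, Pow(Function('T')(Function('l')(7), -29), -1)), Mul(Function('O')(-49), Pow(X, -1))) = Add(Mul(1693, Pow(-62, -1)), Mul(5, Pow(-821, -1))) = Add(Mul(1693, Rational(-1, 62)), Mul(5, Rational(-1, 821))) = Add(Rational(-1693, 62), Rational(-5, 821)) = Rational(-1390263, 50902)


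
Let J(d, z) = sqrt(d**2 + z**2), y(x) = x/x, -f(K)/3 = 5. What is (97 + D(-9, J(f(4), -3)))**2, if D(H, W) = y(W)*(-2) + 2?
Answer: 9409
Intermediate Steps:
f(K) = -15 (f(K) = -3*5 = -15)
y(x) = 1
D(H, W) = 0 (D(H, W) = 1*(-2) + 2 = -2 + 2 = 0)
(97 + D(-9, J(f(4), -3)))**2 = (97 + 0)**2 = 97**2 = 9409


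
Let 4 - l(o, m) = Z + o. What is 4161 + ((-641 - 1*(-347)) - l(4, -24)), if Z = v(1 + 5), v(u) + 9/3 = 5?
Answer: 3869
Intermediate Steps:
v(u) = 2 (v(u) = -3 + 5 = 2)
Z = 2
l(o, m) = 2 - o (l(o, m) = 4 - (2 + o) = 4 + (-2 - o) = 2 - o)
4161 + ((-641 - 1*(-347)) - l(4, -24)) = 4161 + ((-641 - 1*(-347)) - (2 - 1*4)) = 4161 + ((-641 + 347) - (2 - 4)) = 4161 + (-294 - 1*(-2)) = 4161 + (-294 + 2) = 4161 - 292 = 3869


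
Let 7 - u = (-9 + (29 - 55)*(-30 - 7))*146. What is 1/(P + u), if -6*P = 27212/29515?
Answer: -88545/12319368001 ≈ -7.1875e-6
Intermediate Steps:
P = -13606/88545 (P = -13606/(3*29515) = -1/6*27212/29515 = -13606/88545 ≈ -0.15366)
u = -139131 (u = 7 - (-9 + (29 - 55)*(-30 - 7))*146 = 7 - (-9 - 26*(-37))*146 = 7 - (-9 + 962)*146 = 7 - 953*146 = 7 - 1*139138 = 7 - 139138 = -139131)
1/(P + u) = 1/(-13606/88545 - 139131) = 1/(-12319368001/88545) = -88545/12319368001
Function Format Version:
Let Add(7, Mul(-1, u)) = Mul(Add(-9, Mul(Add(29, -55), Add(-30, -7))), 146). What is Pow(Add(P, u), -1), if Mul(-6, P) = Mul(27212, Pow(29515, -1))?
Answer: Rational(-88545, 12319368001) ≈ -7.1875e-6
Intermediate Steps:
P = Rational(-13606, 88545) (P = Mul(Rational(-1, 6), Mul(27212, Pow(29515, -1))) = Mul(Rational(-1, 6), Mul(27212, Rational(1, 29515))) = Mul(Rational(-1, 6), Rational(27212, 29515)) = Rational(-13606, 88545) ≈ -0.15366)
u = -139131 (u = Add(7, Mul(-1, Mul(Add(-9, Mul(Add(29, -55), Add(-30, -7))), 146))) = Add(7, Mul(-1, Mul(Add(-9, Mul(-26, -37)), 146))) = Add(7, Mul(-1, Mul(Add(-9, 962), 146))) = Add(7, Mul(-1, Mul(953, 146))) = Add(7, Mul(-1, 139138)) = Add(7, -139138) = -139131)
Pow(Add(P, u), -1) = Pow(Add(Rational(-13606, 88545), -139131), -1) = Pow(Rational(-12319368001, 88545), -1) = Rational(-88545, 12319368001)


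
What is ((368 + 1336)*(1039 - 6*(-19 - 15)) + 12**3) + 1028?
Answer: 2120828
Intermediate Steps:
((368 + 1336)*(1039 - 6*(-19 - 15)) + 12**3) + 1028 = (1704*(1039 - 6*(-34)) + 1728) + 1028 = (1704*(1039 + 204) + 1728) + 1028 = (1704*1243 + 1728) + 1028 = (2118072 + 1728) + 1028 = 2119800 + 1028 = 2120828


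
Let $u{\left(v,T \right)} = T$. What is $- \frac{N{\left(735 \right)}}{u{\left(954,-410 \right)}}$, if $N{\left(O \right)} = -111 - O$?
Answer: $- \frac{423}{205} \approx -2.0634$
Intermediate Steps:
$- \frac{N{\left(735 \right)}}{u{\left(954,-410 \right)}} = - \frac{-111 - 735}{-410} = - \frac{\left(-111 - 735\right) \left(-1\right)}{410} = - \frac{\left(-846\right) \left(-1\right)}{410} = \left(-1\right) \frac{423}{205} = - \frac{423}{205}$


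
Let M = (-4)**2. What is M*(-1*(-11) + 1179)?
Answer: 19040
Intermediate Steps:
M = 16
M*(-1*(-11) + 1179) = 16*(-1*(-11) + 1179) = 16*(11 + 1179) = 16*1190 = 19040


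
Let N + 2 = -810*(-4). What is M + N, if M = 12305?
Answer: 15543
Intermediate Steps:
N = 3238 (N = -2 - 810*(-4) = -2 + 3240 = 3238)
M + N = 12305 + 3238 = 15543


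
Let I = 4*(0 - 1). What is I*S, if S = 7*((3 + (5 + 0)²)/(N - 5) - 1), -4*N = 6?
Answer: 1932/13 ≈ 148.62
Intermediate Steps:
N = -3/2 (N = -¼*6 = -3/2 ≈ -1.5000)
I = -4 (I = 4*(-1) = -4)
S = -483/13 (S = 7*((3 + (5 + 0)²)/(-3/2 - 5) - 1) = 7*((3 + 5²)/(-13/2) - 1) = 7*((3 + 25)*(-2/13) - 1) = 7*(28*(-2/13) - 1) = 7*(-56/13 - 1) = 7*(-69/13) = -483/13 ≈ -37.154)
I*S = -4*(-483/13) = 1932/13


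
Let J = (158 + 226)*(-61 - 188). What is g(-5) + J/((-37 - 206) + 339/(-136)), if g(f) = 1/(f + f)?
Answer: 43334791/111290 ≈ 389.39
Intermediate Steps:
J = -95616 (J = 384*(-249) = -95616)
g(f) = 1/(2*f)
g(-5) + J/((-37 - 206) + 339/(-136)) = (½)/(-5) - 95616/((-37 - 206) + 339/(-136)) = (½)*(-⅕) - 95616/(-243 + 339*(-1/136)) = -⅒ - 95616/(-243 - 339/136) = -⅒ - 95616/(-33387/136) = -⅒ - 95616*(-136/33387) = -⅒ + 4334592/11129 = 43334791/111290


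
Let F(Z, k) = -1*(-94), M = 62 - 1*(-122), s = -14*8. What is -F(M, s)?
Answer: -94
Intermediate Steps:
s = -112
M = 184 (M = 62 + 122 = 184)
F(Z, k) = 94
-F(M, s) = -1*94 = -94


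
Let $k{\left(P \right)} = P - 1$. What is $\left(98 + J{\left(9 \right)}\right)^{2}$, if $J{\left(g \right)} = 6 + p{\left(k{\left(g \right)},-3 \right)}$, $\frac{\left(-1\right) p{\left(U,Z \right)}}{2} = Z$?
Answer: $12100$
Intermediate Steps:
$k{\left(P \right)} = -1 + P$ ($k{\left(P \right)} = P - 1 = -1 + P$)
$p{\left(U,Z \right)} = - 2 Z$
$J{\left(g \right)} = 12$ ($J{\left(g \right)} = 6 - -6 = 6 + 6 = 12$)
$\left(98 + J{\left(9 \right)}\right)^{2} = \left(98 + 12\right)^{2} = 110^{2} = 12100$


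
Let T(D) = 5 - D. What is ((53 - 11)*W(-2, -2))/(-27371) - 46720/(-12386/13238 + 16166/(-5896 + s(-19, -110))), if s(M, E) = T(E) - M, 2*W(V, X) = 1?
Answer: 2438535663115607/195274047511 ≈ 12488.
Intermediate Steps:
W(V, X) = 1/2 (W(V, X) = (1/2)*1 = 1/2)
s(M, E) = 5 - E - M (s(M, E) = (5 - E) - M = 5 - E - M)
((53 - 11)*W(-2, -2))/(-27371) - 46720/(-12386/13238 + 16166/(-5896 + s(-19, -110))) = ((53 - 11)*(1/2))/(-27371) - 46720/(-12386/13238 + 16166/(-5896 + (5 - 1*(-110) - 1*(-19)))) = (42*(1/2))*(-1/27371) - 46720/(-12386*1/13238 + 16166/(-5896 + (5 + 110 + 19))) = 21*(-1/27371) - 46720/(-6193/6619 + 16166/(-5896 + 134)) = -21/27371 - 46720/(-6193/6619 + 16166/(-5762)) = -21/27371 - 46720/(-6193/6619 + 16166*(-1/5762)) = -21/27371 - 46720/(-6193/6619 - 8083/2881) = -21/27371 - 46720/(-71343410/19069339) = -21/27371 - 46720*(-19069339/71343410) = -21/27371 + 89091951808/7134341 = 2438535663115607/195274047511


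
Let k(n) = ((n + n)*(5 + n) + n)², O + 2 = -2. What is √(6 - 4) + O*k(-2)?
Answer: -784 + √2 ≈ -782.59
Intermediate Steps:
O = -4 (O = -2 - 2 = -4)
k(n) = (n + 2*n*(5 + n))² (k(n) = ((2*n)*(5 + n) + n)² = (2*n*(5 + n) + n)² = (n + 2*n*(5 + n))²)
√(6 - 4) + O*k(-2) = √(6 - 4) - 4*(-2)²*(11 + 2*(-2))² = √2 - 16*(11 - 4)² = √2 - 16*7² = √2 - 16*49 = √2 - 4*196 = √2 - 784 = -784 + √2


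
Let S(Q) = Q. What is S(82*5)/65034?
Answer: 205/32517 ≈ 0.0063044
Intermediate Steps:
S(82*5)/65034 = (82*5)/65034 = 410*(1/65034) = 205/32517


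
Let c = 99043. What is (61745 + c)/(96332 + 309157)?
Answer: 53596/135163 ≈ 0.39653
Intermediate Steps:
(61745 + c)/(96332 + 309157) = (61745 + 99043)/(96332 + 309157) = 160788/405489 = 160788*(1/405489) = 53596/135163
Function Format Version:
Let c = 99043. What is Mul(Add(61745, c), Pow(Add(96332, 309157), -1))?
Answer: Rational(53596, 135163) ≈ 0.39653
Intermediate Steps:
Mul(Add(61745, c), Pow(Add(96332, 309157), -1)) = Mul(Add(61745, 99043), Pow(Add(96332, 309157), -1)) = Mul(160788, Pow(405489, -1)) = Mul(160788, Rational(1, 405489)) = Rational(53596, 135163)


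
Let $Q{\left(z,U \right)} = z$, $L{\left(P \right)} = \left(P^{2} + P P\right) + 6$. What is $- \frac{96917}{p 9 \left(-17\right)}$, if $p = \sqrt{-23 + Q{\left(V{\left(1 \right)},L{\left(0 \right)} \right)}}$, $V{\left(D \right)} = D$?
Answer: $- \frac{5701 i \sqrt{22}}{198} \approx - 135.05 i$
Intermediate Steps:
$L{\left(P \right)} = 6 + 2 P^{2}$ ($L{\left(P \right)} = \left(P^{2} + P^{2}\right) + 6 = 2 P^{2} + 6 = 6 + 2 P^{2}$)
$p = i \sqrt{22}$ ($p = \sqrt{-23 + 1} = \sqrt{-22} = i \sqrt{22} \approx 4.6904 i$)
$- \frac{96917}{p 9 \left(-17\right)} = - \frac{96917}{i \sqrt{22} \cdot 9 \left(-17\right)} = - \frac{96917}{9 i \sqrt{22} \left(-17\right)} = - \frac{96917}{\left(-153\right) i \sqrt{22}} = - 96917 \frac{i \sqrt{22}}{3366} = - \frac{5701 i \sqrt{22}}{198}$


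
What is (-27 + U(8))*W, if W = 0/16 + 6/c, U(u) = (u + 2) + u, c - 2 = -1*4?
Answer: 27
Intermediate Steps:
c = -2 (c = 2 - 1*4 = 2 - 4 = -2)
U(u) = 2 + 2*u (U(u) = (2 + u) + u = 2 + 2*u)
W = -3 (W = 0/16 + 6/(-2) = 0*(1/16) + 6*(-½) = 0 - 3 = -3)
(-27 + U(8))*W = (-27 + (2 + 2*8))*(-3) = (-27 + (2 + 16))*(-3) = (-27 + 18)*(-3) = -9*(-3) = 27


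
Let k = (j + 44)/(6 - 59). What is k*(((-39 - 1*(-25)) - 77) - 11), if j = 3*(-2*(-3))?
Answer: 6324/53 ≈ 119.32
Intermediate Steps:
j = 18 (j = 3*6 = 18)
k = -62/53 (k = (18 + 44)/(6 - 59) = 62/(-53) = 62*(-1/53) = -62/53 ≈ -1.1698)
k*(((-39 - 1*(-25)) - 77) - 11) = -62*(((-39 - 1*(-25)) - 77) - 11)/53 = -62*(((-39 + 25) - 77) - 11)/53 = -62*((-14 - 77) - 11)/53 = -62*(-91 - 11)/53 = -62/53*(-102) = 6324/53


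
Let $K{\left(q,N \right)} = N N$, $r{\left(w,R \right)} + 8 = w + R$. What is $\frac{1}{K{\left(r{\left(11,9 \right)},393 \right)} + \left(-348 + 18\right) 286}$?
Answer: $\frac{1}{60069} \approx 1.6648 \cdot 10^{-5}$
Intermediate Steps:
$r{\left(w,R \right)} = -8 + R + w$ ($r{\left(w,R \right)} = -8 + \left(w + R\right) = -8 + \left(R + w\right) = -8 + R + w$)
$K{\left(q,N \right)} = N^{2}$
$\frac{1}{K{\left(r{\left(11,9 \right)},393 \right)} + \left(-348 + 18\right) 286} = \frac{1}{393^{2} + \left(-348 + 18\right) 286} = \frac{1}{154449 - 94380} = \frac{1}{60069}$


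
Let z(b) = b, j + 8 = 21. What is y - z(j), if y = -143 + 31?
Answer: -125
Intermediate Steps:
j = 13 (j = -8 + 21 = 13)
y = -112
y - z(j) = -112 - 1*13 = -112 - 13 = -125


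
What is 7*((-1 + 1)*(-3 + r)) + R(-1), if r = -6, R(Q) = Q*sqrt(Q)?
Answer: -I ≈ -1.0*I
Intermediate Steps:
R(Q) = Q**(3/2)
7*((-1 + 1)*(-3 + r)) + R(-1) = 7*((-1 + 1)*(-3 - 6)) + (-1)**(3/2) = 7*(0*(-9)) - I = 7*0 - I = 0 - I = -I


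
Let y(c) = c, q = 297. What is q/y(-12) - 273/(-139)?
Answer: -12669/556 ≈ -22.786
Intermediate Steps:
q/y(-12) - 273/(-139) = 297/(-12) - 273/(-139) = 297*(-1/12) - 273*(-1/139) = -99/4 + 273/139 = -12669/556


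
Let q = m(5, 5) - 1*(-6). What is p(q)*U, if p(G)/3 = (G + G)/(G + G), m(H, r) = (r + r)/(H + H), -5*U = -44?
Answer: 132/5 ≈ 26.400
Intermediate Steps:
U = 44/5 (U = -⅕*(-44) = 44/5 ≈ 8.8000)
m(H, r) = r/H (m(H, r) = (2*r)/((2*H)) = (2*r)*(1/(2*H)) = r/H)
q = 7 (q = 5/5 - 1*(-6) = 5*(⅕) + 6 = 1 + 6 = 7)
p(G) = 3 (p(G) = 3*((G + G)/(G + G)) = 3*((2*G)/((2*G))) = 3*((2*G)*(1/(2*G))) = 3*1 = 3)
p(q)*U = 3*(44/5) = 132/5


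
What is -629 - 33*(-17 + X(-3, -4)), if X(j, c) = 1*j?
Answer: 31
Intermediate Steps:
X(j, c) = j
-629 - 33*(-17 + X(-3, -4)) = -629 - 33*(-17 - 3) = -629 - 33*(-20) = -629 + 660 = 31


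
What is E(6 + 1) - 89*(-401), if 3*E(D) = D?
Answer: 107074/3 ≈ 35691.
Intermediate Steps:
E(D) = D/3
E(6 + 1) - 89*(-401) = (6 + 1)/3 - 89*(-401) = (1/3)*7 + 35689 = 7/3 + 35689 = 107074/3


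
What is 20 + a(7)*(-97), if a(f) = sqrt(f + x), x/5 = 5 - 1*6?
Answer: 20 - 97*sqrt(2) ≈ -117.18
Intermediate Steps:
x = -5 (x = 5*(5 - 1*6) = 5*(5 - 6) = 5*(-1) = -5)
a(f) = sqrt(-5 + f) (a(f) = sqrt(f - 5) = sqrt(-5 + f))
20 + a(7)*(-97) = 20 + sqrt(-5 + 7)*(-97) = 20 + sqrt(2)*(-97) = 20 - 97*sqrt(2)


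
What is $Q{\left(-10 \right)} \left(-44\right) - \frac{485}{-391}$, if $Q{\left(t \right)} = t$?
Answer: $\frac{172525}{391} \approx 441.24$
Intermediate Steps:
$Q{\left(-10 \right)} \left(-44\right) - \frac{485}{-391} = \left(-10\right) \left(-44\right) - \frac{485}{-391} = 440 - - \frac{485}{391} = 440 + \frac{485}{391} = \frac{172525}{391}$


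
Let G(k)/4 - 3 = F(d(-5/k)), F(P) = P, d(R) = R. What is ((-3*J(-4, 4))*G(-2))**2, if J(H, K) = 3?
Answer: 39204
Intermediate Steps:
G(k) = 12 - 20/k (G(k) = 12 + 4*(-5/k) = 12 - 20/k)
((-3*J(-4, 4))*G(-2))**2 = ((-3*3)*(12 - 20/(-2)))**2 = (-9*(12 - 20*(-1/2)))**2 = (-9*(12 + 10))**2 = (-9*22)**2 = (-198)**2 = 39204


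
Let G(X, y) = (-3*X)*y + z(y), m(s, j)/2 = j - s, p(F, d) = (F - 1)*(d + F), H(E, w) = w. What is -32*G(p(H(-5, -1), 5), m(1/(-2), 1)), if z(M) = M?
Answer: -2400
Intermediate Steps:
p(F, d) = (-1 + F)*(F + d)
m(s, j) = -2*s + 2*j (m(s, j) = 2*(j - s) = -2*s + 2*j)
G(X, y) = y - 3*X*y (G(X, y) = (-3*X)*y + y = -3*X*y + y = y - 3*X*y)
-32*G(p(H(-5, -1), 5), m(1/(-2), 1)) = -32*(-2/(-2) + 2*1)*(1 - 3*((-1)**2 - 1*(-1) - 1*5 - 1*5)) = -32*(-2*(-1/2) + 2)*(1 - 3*(1 + 1 - 5 - 5)) = -32*(1 + 2)*(1 - 3*(-8)) = -96*(1 + 24) = -96*25 = -32*75 = -2400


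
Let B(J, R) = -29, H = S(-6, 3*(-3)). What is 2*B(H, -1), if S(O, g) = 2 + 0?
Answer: -58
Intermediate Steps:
S(O, g) = 2
H = 2
2*B(H, -1) = 2*(-29) = -58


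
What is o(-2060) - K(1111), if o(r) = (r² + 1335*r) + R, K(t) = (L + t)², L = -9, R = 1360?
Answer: 280456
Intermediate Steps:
K(t) = (-9 + t)²
o(r) = 1360 + r² + 1335*r (o(r) = (r² + 1335*r) + 1360 = 1360 + r² + 1335*r)
o(-2060) - K(1111) = (1360 + (-2060)² + 1335*(-2060)) - (-9 + 1111)² = (1360 + 4243600 - 2750100) - 1*1102² = 1494860 - 1*1214404 = 1494860 - 1214404 = 280456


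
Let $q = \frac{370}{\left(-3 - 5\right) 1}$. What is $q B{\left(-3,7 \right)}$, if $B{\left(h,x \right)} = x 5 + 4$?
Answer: $- \frac{7215}{4} \approx -1803.8$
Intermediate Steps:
$q = - \frac{185}{4}$ ($q = \frac{370}{\left(-8\right) 1} = \frac{370}{-8} = 370 \left(- \frac{1}{8}\right) = - \frac{185}{4} \approx -46.25$)
$B{\left(h,x \right)} = 4 + 5 x$ ($B{\left(h,x \right)} = 5 x + 4 = 4 + 5 x$)
$q B{\left(-3,7 \right)} = - \frac{185 \left(4 + 5 \cdot 7\right)}{4} = - \frac{185 \left(4 + 35\right)}{4} = \left(- \frac{185}{4}\right) 39 = - \frac{7215}{4}$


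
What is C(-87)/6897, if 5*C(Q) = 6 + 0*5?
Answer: 2/11495 ≈ 0.00017399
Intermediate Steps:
C(Q) = 6/5 (C(Q) = (6 + 0*5)/5 = (6 + 0)/5 = (⅕)*6 = 6/5)
C(-87)/6897 = (6/5)/6897 = (6/5)*(1/6897) = 2/11495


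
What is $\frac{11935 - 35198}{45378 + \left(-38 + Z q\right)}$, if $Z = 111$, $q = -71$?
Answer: $- \frac{23263}{37459} \approx -0.62103$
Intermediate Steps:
$\frac{11935 - 35198}{45378 + \left(-38 + Z q\right)} = \frac{11935 - 35198}{45378 + \left(-38 + 111 \left(-71\right)\right)} = - \frac{23263}{45378 - 7919} = - \frac{23263}{37459}$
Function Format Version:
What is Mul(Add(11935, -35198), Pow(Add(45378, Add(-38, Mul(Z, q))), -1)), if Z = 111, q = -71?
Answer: Rational(-23263, 37459) ≈ -0.62103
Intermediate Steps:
Mul(Add(11935, -35198), Pow(Add(45378, Add(-38, Mul(Z, q))), -1)) = Mul(Add(11935, -35198), Pow(Add(45378, Add(-38, Mul(111, -71))), -1)) = Mul(-23263, Pow(Add(45378, Add(-38, -7881)), -1)) = Mul(-23263, Pow(Add(45378, -7919), -1)) = Mul(-23263, Pow(37459, -1)) = Mul(-23263, Rational(1, 37459)) = Rational(-23263, 37459)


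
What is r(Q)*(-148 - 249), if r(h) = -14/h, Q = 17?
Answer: 5558/17 ≈ 326.94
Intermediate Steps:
r(Q)*(-148 - 249) = (-14/17)*(-148 - 249) = -14*1/17*(-397) = -14/17*(-397) = 5558/17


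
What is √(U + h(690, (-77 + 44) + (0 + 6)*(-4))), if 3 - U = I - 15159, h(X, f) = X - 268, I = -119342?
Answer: √134926 ≈ 367.32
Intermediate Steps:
h(X, f) = -268 + X
U = 134504 (U = 3 - (-119342 - 15159) = 3 - 1*(-134501) = 3 + 134501 = 134504)
√(U + h(690, (-77 + 44) + (0 + 6)*(-4))) = √(134504 + (-268 + 690)) = √(134504 + 422) = √134926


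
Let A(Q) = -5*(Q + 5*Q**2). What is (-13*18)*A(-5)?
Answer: 140400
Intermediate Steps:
A(Q) = -25*Q**2 - 5*Q
(-13*18)*A(-5) = (-13*18)*(-5*(-5)*(1 + 5*(-5))) = -(-1170)*(-5)*(1 - 25) = -(-1170)*(-5)*(-24) = -234*(-600) = 140400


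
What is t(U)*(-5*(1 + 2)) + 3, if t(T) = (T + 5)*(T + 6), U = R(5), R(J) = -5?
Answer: 3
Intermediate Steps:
U = -5
t(T) = (5 + T)*(6 + T)
t(U)*(-5*(1 + 2)) + 3 = (30 + (-5)² + 11*(-5))*(-5*(1 + 2)) + 3 = (30 + 25 - 55)*(-5*3) + 3 = 0*(-15) + 3 = 0 + 3 = 3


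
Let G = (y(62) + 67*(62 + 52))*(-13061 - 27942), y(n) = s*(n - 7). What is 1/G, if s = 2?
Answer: -1/317691244 ≈ -3.1477e-9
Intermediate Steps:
y(n) = -14 + 2*n (y(n) = 2*(n - 7) = 2*(-7 + n) = -14 + 2*n)
G = -317691244 (G = ((-14 + 2*62) + 67*(62 + 52))*(-13061 - 27942) = ((-14 + 124) + 67*114)*(-41003) = (110 + 7638)*(-41003) = 7748*(-41003) = -317691244)
1/G = 1/(-317691244) = -1/317691244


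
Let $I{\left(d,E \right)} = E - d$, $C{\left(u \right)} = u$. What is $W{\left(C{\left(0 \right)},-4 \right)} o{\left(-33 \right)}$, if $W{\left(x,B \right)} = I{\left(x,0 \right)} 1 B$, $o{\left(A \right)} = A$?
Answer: $0$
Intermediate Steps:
$W{\left(x,B \right)} = - B x$ ($W{\left(x,B \right)} = \left(0 - x\right) 1 B = - x 1 B = - x B = - B x$)
$W{\left(C{\left(0 \right)},-4 \right)} o{\left(-33 \right)} = \left(-1\right) \left(-4\right) 0 \left(-33\right) = 0 \left(-33\right) = 0$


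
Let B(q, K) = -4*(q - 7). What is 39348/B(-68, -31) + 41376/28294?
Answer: 46905213/353675 ≈ 132.62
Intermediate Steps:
B(q, K) = 28 - 4*q (B(q, K) = -4*(-7 + q) = 28 - 4*q)
39348/B(-68, -31) + 41376/28294 = 39348/(28 - 4*(-68)) + 41376/28294 = 39348/(28 + 272) + 41376*(1/28294) = 39348/300 + 20688/14147 = 39348*(1/300) + 20688/14147 = 3279/25 + 20688/14147 = 46905213/353675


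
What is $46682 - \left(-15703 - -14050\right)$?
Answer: $48335$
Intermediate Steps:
$46682 - \left(-15703 - -14050\right) = 46682 - \left(-15703 + 14050\right) = 46682 - -1653 = 46682 + 1653 = 48335$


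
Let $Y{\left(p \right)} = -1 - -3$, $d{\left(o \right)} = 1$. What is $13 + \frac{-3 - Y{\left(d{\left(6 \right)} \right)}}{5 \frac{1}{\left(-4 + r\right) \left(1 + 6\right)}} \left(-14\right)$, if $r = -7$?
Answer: $-1065$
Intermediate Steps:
$Y{\left(p \right)} = 2$ ($Y{\left(p \right)} = -1 + 3 = 2$)
$13 + \frac{-3 - Y{\left(d{\left(6 \right)} \right)}}{5 \frac{1}{\left(-4 + r\right) \left(1 + 6\right)}} \left(-14\right) = 13 + \frac{-3 - 2}{5 \frac{1}{\left(-4 - 7\right) \left(1 + 6\right)}} \left(-14\right) = 13 + \frac{-3 - 2}{5 \frac{1}{\left(-11\right) 7}} \left(-14\right) = 13 + - \frac{5}{5 \frac{1}{-77}} \left(-14\right) = 13 + - \frac{5}{5 \left(- \frac{1}{77}\right)} \left(-14\right) = 13 + - \frac{5}{- \frac{5}{77}} \left(-14\right) = 13 + \left(-5\right) \left(- \frac{77}{5}\right) \left(-14\right) = 13 + 77 \left(-14\right) = 13 - 1078 = -1065$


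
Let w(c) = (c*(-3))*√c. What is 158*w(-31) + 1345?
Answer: 1345 + 14694*I*√31 ≈ 1345.0 + 81813.0*I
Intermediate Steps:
w(c) = -3*c^(3/2) (w(c) = (-3*c)*√c = -3*c^(3/2))
158*w(-31) + 1345 = 158*(-(-93)*I*√31) + 1345 = 158*(93*I*√31) + 1345 = 14694*I*√31 + 1345 = 1345 + 14694*I*√31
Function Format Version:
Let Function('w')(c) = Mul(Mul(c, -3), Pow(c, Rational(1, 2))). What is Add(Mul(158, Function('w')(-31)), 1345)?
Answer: Add(1345, Mul(14694, I, Pow(31, Rational(1, 2)))) ≈ Add(1345.0, Mul(81813., I))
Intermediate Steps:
Function('w')(c) = Mul(-3, Pow(c, Rational(3, 2))) (Function('w')(c) = Mul(Mul(-3, c), Pow(c, Rational(1, 2))) = Mul(-3, Pow(c, Rational(3, 2))))
Add(Mul(158, Function('w')(-31)), 1345) = Add(Mul(158, Mul(-3, Pow(-31, Rational(3, 2)))), 1345) = Add(Mul(158, Mul(-3, Mul(-31, I, Pow(31, Rational(1, 2))))), 1345) = Add(Mul(158, Mul(93, I, Pow(31, Rational(1, 2)))), 1345) = Add(Mul(14694, I, Pow(31, Rational(1, 2))), 1345) = Add(1345, Mul(14694, I, Pow(31, Rational(1, 2))))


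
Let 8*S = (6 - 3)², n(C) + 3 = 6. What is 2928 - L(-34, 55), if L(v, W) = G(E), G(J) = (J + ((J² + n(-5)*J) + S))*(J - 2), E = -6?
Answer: 3033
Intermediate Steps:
n(C) = 3 (n(C) = -3 + 6 = 3)
S = 9/8 (S = (6 - 3)²/8 = (⅛)*3² = (⅛)*9 = 9/8 ≈ 1.1250)
G(J) = (-2 + J)*(9/8 + J² + 4*J) (G(J) = (J + ((J² + 3*J) + 9/8))*(J - 2) = (J + (9/8 + J² + 3*J))*(-2 + J) = (9/8 + J² + 4*J)*(-2 + J) = (-2 + J)*(9/8 + J² + 4*J))
L(v, W) = -105 (L(v, W) = -9/4 + (-6)³ + 2*(-6)² - 55/8*(-6) = -9/4 - 216 + 2*36 + 165/4 = -9/4 - 216 + 72 + 165/4 = -105)
2928 - L(-34, 55) = 2928 - 1*(-105) = 2928 + 105 = 3033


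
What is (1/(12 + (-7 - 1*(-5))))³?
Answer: 1/1000 ≈ 0.0010000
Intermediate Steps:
(1/(12 + (-7 - 1*(-5))))³ = (1/(12 + (-7 + 5)))³ = (1/(12 - 2))³ = (1/10)³ = (⅒)³ = 1/1000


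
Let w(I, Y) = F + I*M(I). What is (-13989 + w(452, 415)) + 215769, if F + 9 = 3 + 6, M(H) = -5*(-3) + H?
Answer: 412864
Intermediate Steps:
M(H) = 15 + H
F = 0 (F = -9 + (3 + 6) = -9 + 9 = 0)
w(I, Y) = I*(15 + I) (w(I, Y) = 0 + I*(15 + I) = I*(15 + I))
(-13989 + w(452, 415)) + 215769 = (-13989 + 452*(15 + 452)) + 215769 = (-13989 + 452*467) + 215769 = (-13989 + 211084) + 215769 = 197095 + 215769 = 412864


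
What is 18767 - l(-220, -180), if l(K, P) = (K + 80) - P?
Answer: 18727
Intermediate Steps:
l(K, P) = 80 + K - P (l(K, P) = (80 + K) - P = 80 + K - P)
18767 - l(-220, -180) = 18767 - (80 - 220 - 1*(-180)) = 18767 - (80 - 220 + 180) = 18767 - 1*40 = 18767 - 40 = 18727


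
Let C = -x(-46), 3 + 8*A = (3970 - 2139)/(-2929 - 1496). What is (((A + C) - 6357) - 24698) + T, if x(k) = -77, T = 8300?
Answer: -401408153/17700 ≈ -22678.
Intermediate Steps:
A = -7553/17700 (A = -3/8 + ((3970 - 2139)/(-2929 - 1496))/8 = -3/8 + (1831/(-4425))/8 = -3/8 + (1831*(-1/4425))/8 = -3/8 + (⅛)*(-1831/4425) = -3/8 - 1831/35400 = -7553/17700 ≈ -0.42672)
C = 77 (C = -1*(-77) = 77)
(((A + C) - 6357) - 24698) + T = (((-7553/17700 + 77) - 6357) - 24698) + 8300 = ((1355347/17700 - 6357) - 24698) + 8300 = (-111163553/17700 - 24698) + 8300 = -548318153/17700 + 8300 = -401408153/17700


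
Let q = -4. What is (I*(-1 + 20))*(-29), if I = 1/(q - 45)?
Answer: 551/49 ≈ 11.245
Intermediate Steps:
I = -1/49 (I = 1/(-4 - 45) = 1/(-49) = -1/49 ≈ -0.020408)
(I*(-1 + 20))*(-29) = -(-1 + 20)/49*(-29) = -1/49*19*(-29) = -19/49*(-29) = 551/49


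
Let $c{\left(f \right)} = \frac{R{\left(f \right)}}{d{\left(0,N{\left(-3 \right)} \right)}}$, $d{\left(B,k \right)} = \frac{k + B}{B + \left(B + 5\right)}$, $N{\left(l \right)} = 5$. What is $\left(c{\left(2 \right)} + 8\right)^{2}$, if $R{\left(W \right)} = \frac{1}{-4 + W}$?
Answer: $\frac{225}{4} \approx 56.25$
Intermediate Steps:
$d{\left(B,k \right)} = \frac{B + k}{5 + 2 B}$ ($d{\left(B,k \right)} = \frac{B + k}{B + \left(5 + B\right)} = \frac{B + k}{5 + 2 B}$)
$c{\left(f \right)} = \frac{1}{-4 + f}$ ($c{\left(f \right)} = \frac{1}{\left(-4 + f\right) \frac{0 + 5}{5 + 2 \cdot 0}} = \frac{1}{\left(-4 + f\right) \frac{1}{5 + 0} \cdot 5} = \frac{1}{\left(-4 + f\right) \frac{1}{5} \cdot 5} = \frac{1}{\left(-4 + f\right) 1} = \frac{1}{-4 + f} 1 = \frac{1}{-4 + f}$)
$\left(c{\left(2 \right)} + 8\right)^{2} = \left(\frac{1}{-4 + 2} + 8\right)^{2} = \left(\frac{1}{-2} + 8\right)^{2} = \left(- \frac{1}{2} + 8\right)^{2} = \left(\frac{15}{2}\right)^{2} = \frac{225}{4}$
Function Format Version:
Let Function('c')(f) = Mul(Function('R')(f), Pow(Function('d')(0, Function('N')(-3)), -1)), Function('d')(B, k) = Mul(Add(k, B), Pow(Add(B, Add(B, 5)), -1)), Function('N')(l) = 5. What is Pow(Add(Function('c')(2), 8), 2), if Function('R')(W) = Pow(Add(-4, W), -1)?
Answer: Rational(225, 4) ≈ 56.250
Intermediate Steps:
Function('d')(B, k) = Mul(Pow(Add(5, Mul(2, B)), -1), Add(B, k)) (Function('d')(B, k) = Mul(Add(B, k), Pow(Add(B, Add(5, B)), -1)) = Mul(Add(B, k), Pow(Add(5, Mul(2, B)), -1)) = Mul(Pow(Add(5, Mul(2, B)), -1), Add(B, k)))
Function('c')(f) = Pow(Add(-4, f), -1) (Function('c')(f) = Mul(Pow(Add(-4, f), -1), Pow(Mul(Pow(Add(5, Mul(2, 0)), -1), Add(0, 5)), -1)) = Mul(Pow(Add(-4, f), -1), Pow(Mul(Pow(Add(5, 0), -1), 5), -1)) = Mul(Pow(Add(-4, f), -1), Pow(Mul(Pow(5, -1), 5), -1)) = Mul(Pow(Add(-4, f), -1), Pow(Mul(Rational(1, 5), 5), -1)) = Mul(Pow(Add(-4, f), -1), Pow(1, -1)) = Mul(Pow(Add(-4, f), -1), 1) = Pow(Add(-4, f), -1))
Pow(Add(Function('c')(2), 8), 2) = Pow(Add(Pow(Add(-4, 2), -1), 8), 2) = Pow(Add(Pow(-2, -1), 8), 2) = Pow(Add(Rational(-1, 2), 8), 2) = Pow(Rational(15, 2), 2) = Rational(225, 4)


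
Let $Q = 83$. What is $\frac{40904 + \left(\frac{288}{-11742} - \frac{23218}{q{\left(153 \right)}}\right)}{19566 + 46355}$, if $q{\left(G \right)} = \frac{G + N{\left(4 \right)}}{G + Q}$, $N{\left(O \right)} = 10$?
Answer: $\frac{2324720304}{21028205711} \approx 0.11055$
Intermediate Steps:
$q{\left(G \right)} = \frac{10 + G}{83 + G}$ ($q{\left(G \right)} = \frac{G + 10}{G + 83} = \frac{10 + G}{83 + G}$)
$\frac{40904 + \left(\frac{288}{-11742} - \frac{23218}{q{\left(153 \right)}}\right)}{19566 + 46355} = \frac{40904 + \left(\frac{288}{-11742} - \frac{23218}{\frac{1}{83 + 153} \left(10 + 153\right)}\right)}{19566 + 46355} = \frac{40904 + \left(288 \left(- \frac{1}{11742}\right) - \frac{23218}{\frac{1}{236} \cdot 163}\right)}{65921} = \left(40904 - \left(\frac{48}{1957} + \frac{23218}{\frac{1}{236} \cdot 163}\right)\right) \frac{1}{65921} = \left(40904 - \left(\frac{48}{1957} + \frac{23218}{\frac{163}{236}}\right)\right) \frac{1}{65921} = \left(40904 - \frac{10723287560}{318991}\right) \frac{1}{65921} = \frac{2324720304}{318991} \cdot \frac{1}{65921} = \frac{2324720304}{21028205711}$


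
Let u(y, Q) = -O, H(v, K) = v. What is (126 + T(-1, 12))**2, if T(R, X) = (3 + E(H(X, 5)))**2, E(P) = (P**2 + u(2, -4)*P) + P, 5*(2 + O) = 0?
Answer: 1129968225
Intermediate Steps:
O = -2 (O = -2 + (1/5)*0 = -2 + 0 = -2)
u(y, Q) = 2 (u(y, Q) = -1*(-2) = 2)
E(P) = P**2 + 3*P (E(P) = (P**2 + 2*P) + P = P**2 + 3*P)
T(R, X) = (3 + X*(3 + X))**2
(126 + T(-1, 12))**2 = (126 + (3 + 12*(3 + 12))**2)**2 = (126 + (3 + 12*15)**2)**2 = (126 + (3 + 180)**2)**2 = (126 + 183**2)**2 = (126 + 33489)**2 = 33615**2 = 1129968225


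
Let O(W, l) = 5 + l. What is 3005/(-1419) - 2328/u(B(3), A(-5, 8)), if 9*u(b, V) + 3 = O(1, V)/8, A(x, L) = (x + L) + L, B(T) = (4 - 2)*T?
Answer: 29727883/1419 ≈ 20950.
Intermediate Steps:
B(T) = 2*T
A(x, L) = x + 2*L (A(x, L) = (L + x) + L = x + 2*L)
u(b, V) = -19/72 + V/72 (u(b, V) = -1/3 + ((5 + V)/8)/9 = -1/3 + ((5 + V)*(1/8))/9 = -1/3 + (5/8 + V/8)/9 = -1/3 + (5/72 + V/72) = -19/72 + V/72)
3005/(-1419) - 2328/u(B(3), A(-5, 8)) = 3005/(-1419) - 2328/(-19/72 + (-5 + 2*8)/72) = 3005*(-1/1419) - 2328/(-19/72 + (-5 + 16)/72) = -3005/1419 - 2328/(-19/72 + (1/72)*11) = -3005/1419 - 2328/(-19/72 + 11/72) = -3005/1419 - 2328/(-1/9) = -3005/1419 - 2328*(-9) = -3005/1419 + 20952 = 29727883/1419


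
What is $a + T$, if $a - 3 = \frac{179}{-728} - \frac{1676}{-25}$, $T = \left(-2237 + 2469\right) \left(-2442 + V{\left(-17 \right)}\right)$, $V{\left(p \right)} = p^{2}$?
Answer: $- \frac{9089556947}{18200} \approx -4.9943 \cdot 10^{5}$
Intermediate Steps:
$T = -499496$ ($T = \left(-2237 + 2469\right) \left(-2442 + \left(-17\right)^{2}\right) = 232 \left(-2442 + 289\right) = 232 \left(-2153\right) = -499496$)
$a = \frac{1270253}{18200}$ ($a = 3 + \left(\frac{179}{-728} - \frac{1676}{-25}\right) = 3 + \left(179 \left(- \frac{1}{728}\right) - - \frac{1676}{25}\right) = 3 + \left(- \frac{179}{728} + \frac{1676}{25}\right) = 3 + \frac{1215653}{18200} = \frac{1270253}{18200} \approx 69.794$)
$a + T = \frac{1270253}{18200} - 499496 = - \frac{9089556947}{18200}$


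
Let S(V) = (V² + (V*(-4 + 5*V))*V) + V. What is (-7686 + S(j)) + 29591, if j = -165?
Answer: -22520560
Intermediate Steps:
S(V) = V + V² + V²*(-4 + 5*V) (S(V) = (V² + V²*(-4 + 5*V)) + V = V + V² + V²*(-4 + 5*V))
(-7686 + S(j)) + 29591 = (-7686 - 165*(1 - 3*(-165) + 5*(-165)²)) + 29591 = (-7686 - 165*(1 + 495 + 5*27225)) + 29591 = (-7686 - 165*(1 + 495 + 136125)) + 29591 = (-7686 - 165*136621) + 29591 = (-7686 - 22542465) + 29591 = -22550151 + 29591 = -22520560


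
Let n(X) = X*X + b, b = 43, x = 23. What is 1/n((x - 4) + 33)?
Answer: 1/2747 ≈ 0.00036403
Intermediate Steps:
n(X) = 43 + X**2 (n(X) = X*X + 43 = X**2 + 43 = 43 + X**2)
1/n((x - 4) + 33) = 1/(43 + ((23 - 4) + 33)**2) = 1/(43 + (19 + 33)**2) = 1/(43 + 52**2) = 1/(43 + 2704) = 1/2747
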